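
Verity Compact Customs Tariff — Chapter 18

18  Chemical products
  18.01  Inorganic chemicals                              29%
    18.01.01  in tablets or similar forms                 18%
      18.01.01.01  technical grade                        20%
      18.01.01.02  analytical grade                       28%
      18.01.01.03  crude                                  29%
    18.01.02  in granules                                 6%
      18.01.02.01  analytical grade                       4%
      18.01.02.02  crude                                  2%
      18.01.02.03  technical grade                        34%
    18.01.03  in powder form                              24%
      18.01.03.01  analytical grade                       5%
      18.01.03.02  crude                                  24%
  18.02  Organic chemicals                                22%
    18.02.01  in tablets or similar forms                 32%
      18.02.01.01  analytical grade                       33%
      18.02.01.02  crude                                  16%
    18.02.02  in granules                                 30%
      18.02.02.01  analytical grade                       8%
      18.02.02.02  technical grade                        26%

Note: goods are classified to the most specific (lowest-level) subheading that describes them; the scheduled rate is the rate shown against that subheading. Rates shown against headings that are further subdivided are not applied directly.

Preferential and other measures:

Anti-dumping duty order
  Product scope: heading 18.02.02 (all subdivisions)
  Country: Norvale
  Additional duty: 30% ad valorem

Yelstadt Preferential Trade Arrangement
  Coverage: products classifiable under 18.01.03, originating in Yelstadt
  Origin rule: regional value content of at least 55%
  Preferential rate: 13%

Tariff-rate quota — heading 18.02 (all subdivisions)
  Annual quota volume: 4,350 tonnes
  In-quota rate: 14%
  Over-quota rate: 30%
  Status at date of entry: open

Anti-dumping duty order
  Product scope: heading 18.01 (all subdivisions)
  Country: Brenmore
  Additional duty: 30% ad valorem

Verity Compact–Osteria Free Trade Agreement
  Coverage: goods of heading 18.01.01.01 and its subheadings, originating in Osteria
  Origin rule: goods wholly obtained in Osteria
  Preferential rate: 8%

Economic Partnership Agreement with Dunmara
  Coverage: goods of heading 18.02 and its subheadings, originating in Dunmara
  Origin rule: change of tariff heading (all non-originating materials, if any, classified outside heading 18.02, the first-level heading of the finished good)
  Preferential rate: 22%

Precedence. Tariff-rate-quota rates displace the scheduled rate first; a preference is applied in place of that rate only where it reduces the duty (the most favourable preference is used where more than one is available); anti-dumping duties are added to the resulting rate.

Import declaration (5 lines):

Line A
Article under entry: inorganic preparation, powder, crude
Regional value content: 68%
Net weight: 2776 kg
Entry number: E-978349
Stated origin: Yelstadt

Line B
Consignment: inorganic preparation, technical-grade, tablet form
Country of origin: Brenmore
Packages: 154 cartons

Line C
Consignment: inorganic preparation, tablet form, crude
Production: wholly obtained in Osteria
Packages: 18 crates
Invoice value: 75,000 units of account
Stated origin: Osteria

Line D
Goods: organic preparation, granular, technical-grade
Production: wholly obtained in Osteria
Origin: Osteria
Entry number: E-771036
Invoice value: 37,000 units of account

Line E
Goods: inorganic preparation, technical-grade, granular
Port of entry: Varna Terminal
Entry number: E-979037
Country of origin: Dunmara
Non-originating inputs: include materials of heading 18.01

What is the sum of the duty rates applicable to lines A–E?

140%

Line A: inorganic → 18.01; powder → 18.01.03; crude → 18.01.03.02. Scheduled 24%. Yelstadt agreement on 18.01.03: RVC ≥ 55% → 13% available; preferential 13%. → 13%.
Line B: inorganic → 18.01; tablet form → 18.01.01; technical-grade → 18.01.01.01. Scheduled 20%. anti-dumping (Brenmore, 18.01): +30%; total 20% + 30% = 50%. → 50%.
Line C: inorganic → 18.01; tablet form → 18.01.01; crude → 18.01.01.03. Scheduled 29%. Osteria agreement on 18.01.01.01: 18.01.01.03 not covered. → 29%.
Line D: organic → 18.02; granular → 18.02.02; technical-grade → 18.02.02.02. Scheduled 26%. quota on 18.02 open → in-quota 14%; Osteria agreement on 18.01.01.01: 18.02.02.02 not covered. → 14%.
Line E: inorganic → 18.01; granular → 18.01.02; technical-grade → 18.01.02.03. Scheduled 34%. Dunmara agreement on 18.02: 18.01.02.03 not covered. → 34%.
Sum: 13% + 50% + 29% + 14% + 34% = 140%.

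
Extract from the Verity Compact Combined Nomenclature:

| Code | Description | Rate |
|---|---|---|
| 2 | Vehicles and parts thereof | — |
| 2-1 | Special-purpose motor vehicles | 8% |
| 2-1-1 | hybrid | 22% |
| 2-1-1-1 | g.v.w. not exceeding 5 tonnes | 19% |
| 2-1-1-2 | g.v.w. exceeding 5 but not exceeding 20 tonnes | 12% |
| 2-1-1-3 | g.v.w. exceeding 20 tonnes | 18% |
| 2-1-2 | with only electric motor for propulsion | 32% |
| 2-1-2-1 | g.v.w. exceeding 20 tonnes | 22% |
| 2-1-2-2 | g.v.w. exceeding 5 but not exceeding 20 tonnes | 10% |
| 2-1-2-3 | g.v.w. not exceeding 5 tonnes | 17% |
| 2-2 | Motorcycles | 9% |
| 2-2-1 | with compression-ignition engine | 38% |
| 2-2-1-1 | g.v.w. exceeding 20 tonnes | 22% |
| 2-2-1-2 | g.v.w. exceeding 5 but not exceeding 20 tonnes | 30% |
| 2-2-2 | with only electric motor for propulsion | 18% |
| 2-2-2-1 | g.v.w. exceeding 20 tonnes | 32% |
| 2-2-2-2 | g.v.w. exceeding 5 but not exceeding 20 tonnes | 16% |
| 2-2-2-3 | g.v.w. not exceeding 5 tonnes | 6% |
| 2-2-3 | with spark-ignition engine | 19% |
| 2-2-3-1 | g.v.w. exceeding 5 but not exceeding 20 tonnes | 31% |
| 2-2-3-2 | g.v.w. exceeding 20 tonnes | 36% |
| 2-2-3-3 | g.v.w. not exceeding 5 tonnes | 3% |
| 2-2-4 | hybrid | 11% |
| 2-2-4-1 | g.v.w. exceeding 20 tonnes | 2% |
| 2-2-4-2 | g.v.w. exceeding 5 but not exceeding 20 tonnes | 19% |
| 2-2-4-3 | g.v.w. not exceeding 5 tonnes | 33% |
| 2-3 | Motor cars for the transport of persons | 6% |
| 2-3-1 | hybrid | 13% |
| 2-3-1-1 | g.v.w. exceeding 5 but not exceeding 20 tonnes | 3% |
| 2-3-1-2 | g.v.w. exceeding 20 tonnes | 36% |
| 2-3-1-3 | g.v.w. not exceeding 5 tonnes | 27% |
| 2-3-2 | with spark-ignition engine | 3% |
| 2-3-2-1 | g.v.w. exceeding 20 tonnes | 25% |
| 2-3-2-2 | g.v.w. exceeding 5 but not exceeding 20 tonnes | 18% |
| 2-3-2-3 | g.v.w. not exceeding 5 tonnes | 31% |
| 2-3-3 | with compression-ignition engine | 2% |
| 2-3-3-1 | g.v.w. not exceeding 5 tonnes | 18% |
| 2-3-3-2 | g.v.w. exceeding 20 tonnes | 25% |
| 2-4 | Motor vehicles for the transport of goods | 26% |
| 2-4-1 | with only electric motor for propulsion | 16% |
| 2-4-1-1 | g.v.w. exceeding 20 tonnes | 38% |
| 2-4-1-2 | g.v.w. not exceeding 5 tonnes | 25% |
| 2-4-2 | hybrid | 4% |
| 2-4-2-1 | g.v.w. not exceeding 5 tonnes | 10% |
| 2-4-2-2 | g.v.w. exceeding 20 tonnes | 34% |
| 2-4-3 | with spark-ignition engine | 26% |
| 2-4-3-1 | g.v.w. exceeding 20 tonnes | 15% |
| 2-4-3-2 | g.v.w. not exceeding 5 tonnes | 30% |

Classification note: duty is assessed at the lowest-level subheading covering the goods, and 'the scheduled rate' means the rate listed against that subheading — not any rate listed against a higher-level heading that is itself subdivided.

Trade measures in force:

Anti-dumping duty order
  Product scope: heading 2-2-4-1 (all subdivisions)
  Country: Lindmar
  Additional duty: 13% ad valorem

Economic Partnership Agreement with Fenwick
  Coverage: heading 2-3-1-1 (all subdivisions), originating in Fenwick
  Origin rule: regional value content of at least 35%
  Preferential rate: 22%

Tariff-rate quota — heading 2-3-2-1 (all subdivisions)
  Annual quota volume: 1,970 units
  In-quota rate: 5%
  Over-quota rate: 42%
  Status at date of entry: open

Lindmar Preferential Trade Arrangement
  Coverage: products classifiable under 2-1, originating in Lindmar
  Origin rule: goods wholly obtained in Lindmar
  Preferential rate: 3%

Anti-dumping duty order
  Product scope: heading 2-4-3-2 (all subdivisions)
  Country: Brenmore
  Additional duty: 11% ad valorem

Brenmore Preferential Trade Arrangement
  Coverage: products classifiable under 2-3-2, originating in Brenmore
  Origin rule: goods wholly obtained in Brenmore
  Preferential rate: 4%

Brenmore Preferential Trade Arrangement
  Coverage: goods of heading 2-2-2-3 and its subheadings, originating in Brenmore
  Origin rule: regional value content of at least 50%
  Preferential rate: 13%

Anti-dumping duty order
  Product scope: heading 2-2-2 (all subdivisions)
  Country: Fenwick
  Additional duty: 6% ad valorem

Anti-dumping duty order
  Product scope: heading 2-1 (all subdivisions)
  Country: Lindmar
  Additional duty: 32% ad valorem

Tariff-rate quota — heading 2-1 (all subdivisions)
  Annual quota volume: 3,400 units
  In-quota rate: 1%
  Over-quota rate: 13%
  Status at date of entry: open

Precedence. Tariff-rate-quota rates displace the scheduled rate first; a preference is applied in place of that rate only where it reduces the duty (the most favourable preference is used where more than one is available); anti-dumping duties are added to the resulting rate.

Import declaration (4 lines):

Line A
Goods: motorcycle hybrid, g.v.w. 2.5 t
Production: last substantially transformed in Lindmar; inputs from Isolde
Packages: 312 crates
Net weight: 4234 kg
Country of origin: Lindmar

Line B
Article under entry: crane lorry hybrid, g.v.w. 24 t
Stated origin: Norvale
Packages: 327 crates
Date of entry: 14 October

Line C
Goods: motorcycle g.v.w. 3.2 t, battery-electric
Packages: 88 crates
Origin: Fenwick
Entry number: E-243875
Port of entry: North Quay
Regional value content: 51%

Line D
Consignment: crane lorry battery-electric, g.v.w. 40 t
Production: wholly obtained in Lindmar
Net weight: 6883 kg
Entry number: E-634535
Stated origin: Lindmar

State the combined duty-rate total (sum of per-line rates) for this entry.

79%

Line A: motorcycle → 2-2; hybrid → 2-2-4; g.v.w. 2.5 t → 2-2-4-3. Scheduled 33%. Lindmar agreement on 2-1: 2-2-4-3 not covered. → 33%.
Line B: crane lorry → 2-1; hybrid → 2-1-1; g.v.w. 24 t → 2-1-1-3. Scheduled 18%. quota on 2-1 open → in-quota 1%. → 1%.
Line C: motorcycle → 2-2; battery-electric → 2-2-2; g.v.w. 3.2 t → 2-2-2-3. Scheduled 6%. Fenwick agreement on 2-3-1-1: 2-2-2-3 not covered; anti-dumping (Fenwick, 2-2-2): +6%; total 6% + 6% = 12%. → 12%.
Line D: crane lorry → 2-1; battery-electric → 2-1-2; g.v.w. 40 t → 2-1-2-1. Scheduled 22%. quota on 2-1 open → in-quota 1%; Lindmar agreement on 2-1: wholly obtained → 3% available; preference 3% not lower than 1% → no reduction; anti-dumping (Lindmar, 2-1): +32%; total 1% + 32% = 33%. → 33%.
Sum: 33% + 1% + 12% + 33% = 79%.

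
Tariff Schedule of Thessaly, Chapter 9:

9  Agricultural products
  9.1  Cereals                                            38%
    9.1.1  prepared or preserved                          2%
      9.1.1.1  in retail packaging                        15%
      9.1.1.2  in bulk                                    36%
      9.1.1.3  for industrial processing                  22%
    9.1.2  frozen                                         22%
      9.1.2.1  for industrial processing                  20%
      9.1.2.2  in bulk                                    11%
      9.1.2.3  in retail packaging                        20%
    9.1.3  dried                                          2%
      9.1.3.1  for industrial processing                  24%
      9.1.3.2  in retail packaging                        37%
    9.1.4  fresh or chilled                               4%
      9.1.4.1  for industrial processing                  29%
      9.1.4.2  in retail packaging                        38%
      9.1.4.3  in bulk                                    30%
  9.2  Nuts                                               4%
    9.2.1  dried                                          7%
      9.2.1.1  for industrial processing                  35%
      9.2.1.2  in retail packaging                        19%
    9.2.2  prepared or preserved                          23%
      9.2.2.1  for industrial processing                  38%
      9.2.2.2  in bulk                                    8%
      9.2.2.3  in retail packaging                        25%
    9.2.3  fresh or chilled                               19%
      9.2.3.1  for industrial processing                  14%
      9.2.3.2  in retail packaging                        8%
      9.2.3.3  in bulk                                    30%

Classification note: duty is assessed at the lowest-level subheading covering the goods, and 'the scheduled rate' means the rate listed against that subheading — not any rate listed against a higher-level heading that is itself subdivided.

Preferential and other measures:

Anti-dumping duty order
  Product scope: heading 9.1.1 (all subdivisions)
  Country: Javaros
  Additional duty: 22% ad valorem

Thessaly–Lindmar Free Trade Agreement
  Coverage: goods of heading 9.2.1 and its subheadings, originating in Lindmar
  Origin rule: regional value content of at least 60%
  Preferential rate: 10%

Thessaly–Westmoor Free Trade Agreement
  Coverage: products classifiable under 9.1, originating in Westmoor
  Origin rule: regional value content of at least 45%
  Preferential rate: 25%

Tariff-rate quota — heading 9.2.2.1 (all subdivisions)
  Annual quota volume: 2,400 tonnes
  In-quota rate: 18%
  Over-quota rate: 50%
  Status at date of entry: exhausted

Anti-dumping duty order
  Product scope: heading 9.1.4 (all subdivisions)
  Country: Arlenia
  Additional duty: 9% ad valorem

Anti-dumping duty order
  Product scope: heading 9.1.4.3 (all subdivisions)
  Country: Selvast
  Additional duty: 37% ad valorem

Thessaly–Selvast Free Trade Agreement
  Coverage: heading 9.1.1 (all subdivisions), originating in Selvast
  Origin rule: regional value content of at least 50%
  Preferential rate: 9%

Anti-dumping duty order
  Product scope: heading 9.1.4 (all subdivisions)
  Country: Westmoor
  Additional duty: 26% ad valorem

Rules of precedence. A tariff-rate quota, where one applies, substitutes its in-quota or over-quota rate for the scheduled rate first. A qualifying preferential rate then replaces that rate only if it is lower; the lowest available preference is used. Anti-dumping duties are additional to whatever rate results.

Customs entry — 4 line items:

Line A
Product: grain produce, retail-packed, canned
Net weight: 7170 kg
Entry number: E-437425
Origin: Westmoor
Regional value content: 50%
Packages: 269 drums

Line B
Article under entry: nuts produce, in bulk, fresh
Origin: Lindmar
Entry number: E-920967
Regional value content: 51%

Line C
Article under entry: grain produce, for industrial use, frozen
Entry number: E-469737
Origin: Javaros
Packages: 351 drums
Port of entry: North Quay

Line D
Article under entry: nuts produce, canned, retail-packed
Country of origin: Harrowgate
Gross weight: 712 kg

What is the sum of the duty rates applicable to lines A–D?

Line A: grain → 9.1; canned → 9.1.1; retail-packed → 9.1.1.1. Scheduled 15%. Westmoor agreement on 9.1: RVC ≥ 45% → 25% available; preference 25% not lower than 15% → no reduction. → 15%.
Line B: nuts → 9.2; fresh → 9.2.3; in bulk → 9.2.3.3. Scheduled 30%. Lindmar agreement on 9.2.1: 9.2.3.3 not covered. → 30%.
Line C: grain → 9.1; frozen → 9.1.2; for industrial use → 9.1.2.1. Scheduled 20%. No special measure applies. → 20%.
Line D: nuts → 9.2; canned → 9.2.2; retail-packed → 9.2.2.3. Scheduled 25%. No special measure applies. → 25%.
Sum: 15% + 30% + 20% + 25% = 90%.

90%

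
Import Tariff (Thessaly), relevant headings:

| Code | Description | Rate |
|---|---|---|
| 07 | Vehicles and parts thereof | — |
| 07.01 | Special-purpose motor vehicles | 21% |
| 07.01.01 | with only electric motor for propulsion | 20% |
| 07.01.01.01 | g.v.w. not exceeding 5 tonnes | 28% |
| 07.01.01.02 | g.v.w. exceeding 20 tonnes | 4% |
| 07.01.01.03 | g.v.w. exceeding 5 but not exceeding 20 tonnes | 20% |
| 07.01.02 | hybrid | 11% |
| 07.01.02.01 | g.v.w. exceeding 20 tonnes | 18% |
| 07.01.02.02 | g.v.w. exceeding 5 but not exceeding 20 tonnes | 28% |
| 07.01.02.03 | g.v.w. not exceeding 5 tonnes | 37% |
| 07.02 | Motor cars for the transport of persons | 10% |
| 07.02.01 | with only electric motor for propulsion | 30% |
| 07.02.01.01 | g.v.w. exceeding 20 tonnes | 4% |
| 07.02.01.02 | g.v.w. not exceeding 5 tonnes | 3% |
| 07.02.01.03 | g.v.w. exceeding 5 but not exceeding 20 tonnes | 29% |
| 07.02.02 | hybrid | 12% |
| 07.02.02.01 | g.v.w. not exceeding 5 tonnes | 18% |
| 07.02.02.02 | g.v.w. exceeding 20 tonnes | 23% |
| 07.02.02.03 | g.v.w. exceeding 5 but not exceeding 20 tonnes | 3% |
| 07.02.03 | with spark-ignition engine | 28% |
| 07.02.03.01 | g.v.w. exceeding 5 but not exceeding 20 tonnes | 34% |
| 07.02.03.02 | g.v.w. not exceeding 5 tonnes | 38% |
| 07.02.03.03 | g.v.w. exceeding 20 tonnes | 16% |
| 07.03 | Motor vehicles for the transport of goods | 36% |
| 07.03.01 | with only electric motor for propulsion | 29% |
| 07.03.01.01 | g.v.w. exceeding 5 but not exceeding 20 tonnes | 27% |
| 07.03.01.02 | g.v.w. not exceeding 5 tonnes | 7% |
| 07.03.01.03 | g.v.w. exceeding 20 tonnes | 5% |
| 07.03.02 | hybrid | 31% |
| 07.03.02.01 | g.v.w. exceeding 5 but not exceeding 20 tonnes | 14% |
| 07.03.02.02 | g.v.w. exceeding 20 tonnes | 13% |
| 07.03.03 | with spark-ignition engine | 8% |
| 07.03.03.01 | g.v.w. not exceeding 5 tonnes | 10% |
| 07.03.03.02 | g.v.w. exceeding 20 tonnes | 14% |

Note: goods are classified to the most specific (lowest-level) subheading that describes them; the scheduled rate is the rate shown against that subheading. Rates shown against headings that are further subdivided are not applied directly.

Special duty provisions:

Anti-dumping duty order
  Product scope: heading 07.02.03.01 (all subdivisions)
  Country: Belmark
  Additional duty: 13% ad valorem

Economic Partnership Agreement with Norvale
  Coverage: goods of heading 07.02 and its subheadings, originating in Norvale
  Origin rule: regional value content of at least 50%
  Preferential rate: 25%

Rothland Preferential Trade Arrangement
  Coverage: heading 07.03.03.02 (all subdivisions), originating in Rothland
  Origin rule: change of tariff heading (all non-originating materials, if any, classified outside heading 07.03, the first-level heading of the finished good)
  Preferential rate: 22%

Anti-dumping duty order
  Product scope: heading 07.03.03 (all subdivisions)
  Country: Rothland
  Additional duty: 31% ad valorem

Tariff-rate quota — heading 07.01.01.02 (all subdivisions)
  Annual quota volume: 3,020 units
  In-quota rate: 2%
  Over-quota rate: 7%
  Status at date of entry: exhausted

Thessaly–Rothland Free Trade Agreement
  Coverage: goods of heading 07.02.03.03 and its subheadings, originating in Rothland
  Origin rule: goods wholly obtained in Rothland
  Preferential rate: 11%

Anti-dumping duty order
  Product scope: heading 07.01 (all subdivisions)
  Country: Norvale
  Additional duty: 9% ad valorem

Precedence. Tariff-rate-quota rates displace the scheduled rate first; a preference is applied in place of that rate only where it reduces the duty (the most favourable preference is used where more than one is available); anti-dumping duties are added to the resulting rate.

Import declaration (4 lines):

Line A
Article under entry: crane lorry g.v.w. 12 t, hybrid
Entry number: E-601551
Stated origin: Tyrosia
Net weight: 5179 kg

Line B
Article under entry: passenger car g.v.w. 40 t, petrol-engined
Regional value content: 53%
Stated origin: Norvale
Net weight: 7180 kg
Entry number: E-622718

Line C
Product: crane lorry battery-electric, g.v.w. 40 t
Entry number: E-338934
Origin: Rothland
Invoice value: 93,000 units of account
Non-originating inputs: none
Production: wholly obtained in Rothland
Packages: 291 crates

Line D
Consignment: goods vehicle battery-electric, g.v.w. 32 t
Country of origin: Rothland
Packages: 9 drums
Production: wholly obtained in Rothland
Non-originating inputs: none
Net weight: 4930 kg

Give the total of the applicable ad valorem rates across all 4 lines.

Line A: crane lorry → 07.01; hybrid → 07.01.02; g.v.w. 12 t → 07.01.02.02. Scheduled 28%. No special measure applies. → 28%.
Line B: passenger car → 07.02; petrol-engined → 07.02.03; g.v.w. 40 t → 07.02.03.03. Scheduled 16%. Norvale agreement on 07.02: RVC ≥ 50% → 25% available; preference 25% not lower than 16% → no reduction. → 16%.
Line C: crane lorry → 07.01; battery-electric → 07.01.01; g.v.w. 40 t → 07.01.01.02. Scheduled 4%. quota on 07.01.01.02 exhausted → over-quota 7%; Rothland agreement on 07.03.03.02: 07.01.01.02 not covered; Rothland agreement on 07.02.03.03: 07.01.01.02 not covered. → 7%.
Line D: goods vehicle → 07.03; battery-electric → 07.03.01; g.v.w. 32 t → 07.03.01.03. Scheduled 5%. Rothland agreement on 07.03.03.02: 07.03.01.03 not covered; Rothland agreement on 07.02.03.03: 07.03.01.03 not covered. → 5%.
Sum: 28% + 16% + 7% + 5% = 56%.

56%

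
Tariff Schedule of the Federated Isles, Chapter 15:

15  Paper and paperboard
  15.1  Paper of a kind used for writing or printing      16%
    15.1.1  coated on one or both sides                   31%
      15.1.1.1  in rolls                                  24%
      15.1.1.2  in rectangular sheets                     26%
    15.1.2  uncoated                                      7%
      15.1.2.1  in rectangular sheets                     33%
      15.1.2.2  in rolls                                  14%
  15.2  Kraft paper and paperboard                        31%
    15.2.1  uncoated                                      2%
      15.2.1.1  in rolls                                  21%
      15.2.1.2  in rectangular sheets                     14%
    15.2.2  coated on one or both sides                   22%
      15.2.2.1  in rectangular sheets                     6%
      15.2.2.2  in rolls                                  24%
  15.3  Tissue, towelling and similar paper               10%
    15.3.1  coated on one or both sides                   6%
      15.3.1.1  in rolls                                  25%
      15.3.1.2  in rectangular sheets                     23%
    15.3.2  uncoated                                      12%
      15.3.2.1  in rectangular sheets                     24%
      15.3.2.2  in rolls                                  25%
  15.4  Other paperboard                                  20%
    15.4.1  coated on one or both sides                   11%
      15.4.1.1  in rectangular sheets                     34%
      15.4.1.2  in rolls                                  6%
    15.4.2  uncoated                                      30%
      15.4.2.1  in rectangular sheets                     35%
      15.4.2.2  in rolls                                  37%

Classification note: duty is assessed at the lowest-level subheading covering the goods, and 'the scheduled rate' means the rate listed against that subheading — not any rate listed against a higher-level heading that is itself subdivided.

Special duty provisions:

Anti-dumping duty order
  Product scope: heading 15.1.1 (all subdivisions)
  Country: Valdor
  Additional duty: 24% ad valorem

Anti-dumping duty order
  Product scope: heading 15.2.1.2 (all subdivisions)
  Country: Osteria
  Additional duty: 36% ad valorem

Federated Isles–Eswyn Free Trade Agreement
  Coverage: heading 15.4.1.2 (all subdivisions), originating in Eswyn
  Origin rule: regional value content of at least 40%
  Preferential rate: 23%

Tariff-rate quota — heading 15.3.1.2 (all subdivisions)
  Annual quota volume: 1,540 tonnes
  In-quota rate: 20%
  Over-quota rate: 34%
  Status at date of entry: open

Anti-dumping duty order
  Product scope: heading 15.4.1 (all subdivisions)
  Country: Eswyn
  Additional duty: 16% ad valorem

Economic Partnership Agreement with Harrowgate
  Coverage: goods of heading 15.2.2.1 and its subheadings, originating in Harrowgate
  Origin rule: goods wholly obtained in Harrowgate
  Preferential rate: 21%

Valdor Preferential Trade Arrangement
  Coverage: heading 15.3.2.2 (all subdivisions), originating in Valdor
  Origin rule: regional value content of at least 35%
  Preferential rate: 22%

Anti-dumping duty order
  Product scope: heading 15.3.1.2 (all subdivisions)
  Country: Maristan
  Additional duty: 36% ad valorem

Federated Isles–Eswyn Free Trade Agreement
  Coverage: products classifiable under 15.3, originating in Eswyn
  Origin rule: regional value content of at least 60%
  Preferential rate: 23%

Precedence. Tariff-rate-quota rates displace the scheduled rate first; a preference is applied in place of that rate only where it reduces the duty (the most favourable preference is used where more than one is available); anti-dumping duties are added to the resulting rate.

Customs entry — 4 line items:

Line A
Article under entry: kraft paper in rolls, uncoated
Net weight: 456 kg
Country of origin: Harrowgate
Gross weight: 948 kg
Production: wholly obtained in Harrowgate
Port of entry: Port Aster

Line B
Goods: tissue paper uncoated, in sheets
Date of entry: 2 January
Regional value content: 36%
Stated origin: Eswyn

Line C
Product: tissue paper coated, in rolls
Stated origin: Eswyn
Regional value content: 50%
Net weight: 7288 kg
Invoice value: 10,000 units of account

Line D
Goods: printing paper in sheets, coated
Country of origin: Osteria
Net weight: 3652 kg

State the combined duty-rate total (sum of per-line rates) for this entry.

96%

Line A: kraft paper → 15.2; uncoated → 15.2.1; in rolls → 15.2.1.1. Scheduled 21%. Harrowgate agreement on 15.2.2.1: 15.2.1.1 not covered. → 21%.
Line B: tissue paper → 15.3; uncoated → 15.3.2; in sheets → 15.3.2.1. Scheduled 24%. Eswyn agreement on 15.4.1.2: 15.3.2.1 not covered; Eswyn agreement on 15.3: RVC < 60%. → 24%.
Line C: tissue paper → 15.3; coated → 15.3.1; in rolls → 15.3.1.1. Scheduled 25%. Eswyn agreement on 15.4.1.2: 15.3.1.1 not covered; Eswyn agreement on 15.3: RVC < 60%. → 25%.
Line D: printing paper → 15.1; coated → 15.1.1; in sheets → 15.1.1.2. Scheduled 26%. No special measure applies. → 26%.
Sum: 21% + 24% + 25% + 26% = 96%.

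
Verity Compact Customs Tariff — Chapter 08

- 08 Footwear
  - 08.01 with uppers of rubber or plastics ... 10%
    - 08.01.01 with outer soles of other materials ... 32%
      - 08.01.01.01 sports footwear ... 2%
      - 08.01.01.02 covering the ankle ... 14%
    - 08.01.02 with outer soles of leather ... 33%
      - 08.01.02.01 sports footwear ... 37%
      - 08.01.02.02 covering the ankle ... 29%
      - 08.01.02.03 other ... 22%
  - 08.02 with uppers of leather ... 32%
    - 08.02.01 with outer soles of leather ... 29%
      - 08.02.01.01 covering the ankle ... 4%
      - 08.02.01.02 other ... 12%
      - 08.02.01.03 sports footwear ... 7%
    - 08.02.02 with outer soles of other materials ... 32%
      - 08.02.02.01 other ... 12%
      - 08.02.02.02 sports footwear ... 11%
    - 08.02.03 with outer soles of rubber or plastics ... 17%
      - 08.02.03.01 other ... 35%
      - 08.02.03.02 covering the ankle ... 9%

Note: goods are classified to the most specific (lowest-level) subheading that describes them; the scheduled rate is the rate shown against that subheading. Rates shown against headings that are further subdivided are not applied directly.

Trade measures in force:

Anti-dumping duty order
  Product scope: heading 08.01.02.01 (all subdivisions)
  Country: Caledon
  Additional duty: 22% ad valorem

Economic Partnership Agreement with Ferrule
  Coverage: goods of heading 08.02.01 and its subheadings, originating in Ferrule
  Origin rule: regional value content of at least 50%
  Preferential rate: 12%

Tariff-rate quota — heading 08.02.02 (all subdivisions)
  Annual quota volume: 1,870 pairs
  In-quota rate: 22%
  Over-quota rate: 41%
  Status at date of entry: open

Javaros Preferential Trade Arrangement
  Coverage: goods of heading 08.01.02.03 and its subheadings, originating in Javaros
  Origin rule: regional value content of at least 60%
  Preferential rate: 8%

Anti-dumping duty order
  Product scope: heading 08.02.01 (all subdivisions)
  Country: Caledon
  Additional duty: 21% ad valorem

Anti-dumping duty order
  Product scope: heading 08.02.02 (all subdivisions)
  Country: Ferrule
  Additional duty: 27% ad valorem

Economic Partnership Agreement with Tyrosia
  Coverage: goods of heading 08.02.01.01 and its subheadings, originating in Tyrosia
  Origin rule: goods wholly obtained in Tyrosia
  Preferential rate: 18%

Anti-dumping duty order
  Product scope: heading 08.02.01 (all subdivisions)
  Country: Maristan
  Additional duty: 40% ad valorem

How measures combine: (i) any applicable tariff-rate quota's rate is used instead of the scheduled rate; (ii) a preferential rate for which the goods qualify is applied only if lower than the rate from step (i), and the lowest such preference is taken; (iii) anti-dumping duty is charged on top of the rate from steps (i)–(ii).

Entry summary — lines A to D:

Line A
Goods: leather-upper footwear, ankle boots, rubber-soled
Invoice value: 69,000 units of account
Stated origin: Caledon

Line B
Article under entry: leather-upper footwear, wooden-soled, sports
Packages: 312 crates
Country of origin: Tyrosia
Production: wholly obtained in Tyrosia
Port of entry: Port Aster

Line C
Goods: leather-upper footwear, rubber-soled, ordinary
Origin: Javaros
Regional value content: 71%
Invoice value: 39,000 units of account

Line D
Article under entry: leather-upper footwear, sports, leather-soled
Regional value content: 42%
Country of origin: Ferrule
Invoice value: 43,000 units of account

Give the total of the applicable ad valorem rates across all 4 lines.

Line A: leather-upper → 08.02; rubber-soled → 08.02.03; ankle boots → 08.02.03.02. Scheduled 9%. No special measure applies. → 9%.
Line B: leather-upper → 08.02; wooden-soled → 08.02.02; sports → 08.02.02.02. Scheduled 11%. quota on 08.02.02 open → in-quota 22%; Tyrosia agreement on 08.02.01.01: 08.02.02.02 not covered. → 22%.
Line C: leather-upper → 08.02; rubber-soled → 08.02.03; ordinary → 08.02.03.01. Scheduled 35%. Javaros agreement on 08.01.02.03: 08.02.03.01 not covered. → 35%.
Line D: leather-upper → 08.02; leather-soled → 08.02.01; sports → 08.02.01.03. Scheduled 7%. Ferrule agreement on 08.02.01: RVC < 50%. → 7%.
Sum: 9% + 22% + 35% + 7% = 73%.

73%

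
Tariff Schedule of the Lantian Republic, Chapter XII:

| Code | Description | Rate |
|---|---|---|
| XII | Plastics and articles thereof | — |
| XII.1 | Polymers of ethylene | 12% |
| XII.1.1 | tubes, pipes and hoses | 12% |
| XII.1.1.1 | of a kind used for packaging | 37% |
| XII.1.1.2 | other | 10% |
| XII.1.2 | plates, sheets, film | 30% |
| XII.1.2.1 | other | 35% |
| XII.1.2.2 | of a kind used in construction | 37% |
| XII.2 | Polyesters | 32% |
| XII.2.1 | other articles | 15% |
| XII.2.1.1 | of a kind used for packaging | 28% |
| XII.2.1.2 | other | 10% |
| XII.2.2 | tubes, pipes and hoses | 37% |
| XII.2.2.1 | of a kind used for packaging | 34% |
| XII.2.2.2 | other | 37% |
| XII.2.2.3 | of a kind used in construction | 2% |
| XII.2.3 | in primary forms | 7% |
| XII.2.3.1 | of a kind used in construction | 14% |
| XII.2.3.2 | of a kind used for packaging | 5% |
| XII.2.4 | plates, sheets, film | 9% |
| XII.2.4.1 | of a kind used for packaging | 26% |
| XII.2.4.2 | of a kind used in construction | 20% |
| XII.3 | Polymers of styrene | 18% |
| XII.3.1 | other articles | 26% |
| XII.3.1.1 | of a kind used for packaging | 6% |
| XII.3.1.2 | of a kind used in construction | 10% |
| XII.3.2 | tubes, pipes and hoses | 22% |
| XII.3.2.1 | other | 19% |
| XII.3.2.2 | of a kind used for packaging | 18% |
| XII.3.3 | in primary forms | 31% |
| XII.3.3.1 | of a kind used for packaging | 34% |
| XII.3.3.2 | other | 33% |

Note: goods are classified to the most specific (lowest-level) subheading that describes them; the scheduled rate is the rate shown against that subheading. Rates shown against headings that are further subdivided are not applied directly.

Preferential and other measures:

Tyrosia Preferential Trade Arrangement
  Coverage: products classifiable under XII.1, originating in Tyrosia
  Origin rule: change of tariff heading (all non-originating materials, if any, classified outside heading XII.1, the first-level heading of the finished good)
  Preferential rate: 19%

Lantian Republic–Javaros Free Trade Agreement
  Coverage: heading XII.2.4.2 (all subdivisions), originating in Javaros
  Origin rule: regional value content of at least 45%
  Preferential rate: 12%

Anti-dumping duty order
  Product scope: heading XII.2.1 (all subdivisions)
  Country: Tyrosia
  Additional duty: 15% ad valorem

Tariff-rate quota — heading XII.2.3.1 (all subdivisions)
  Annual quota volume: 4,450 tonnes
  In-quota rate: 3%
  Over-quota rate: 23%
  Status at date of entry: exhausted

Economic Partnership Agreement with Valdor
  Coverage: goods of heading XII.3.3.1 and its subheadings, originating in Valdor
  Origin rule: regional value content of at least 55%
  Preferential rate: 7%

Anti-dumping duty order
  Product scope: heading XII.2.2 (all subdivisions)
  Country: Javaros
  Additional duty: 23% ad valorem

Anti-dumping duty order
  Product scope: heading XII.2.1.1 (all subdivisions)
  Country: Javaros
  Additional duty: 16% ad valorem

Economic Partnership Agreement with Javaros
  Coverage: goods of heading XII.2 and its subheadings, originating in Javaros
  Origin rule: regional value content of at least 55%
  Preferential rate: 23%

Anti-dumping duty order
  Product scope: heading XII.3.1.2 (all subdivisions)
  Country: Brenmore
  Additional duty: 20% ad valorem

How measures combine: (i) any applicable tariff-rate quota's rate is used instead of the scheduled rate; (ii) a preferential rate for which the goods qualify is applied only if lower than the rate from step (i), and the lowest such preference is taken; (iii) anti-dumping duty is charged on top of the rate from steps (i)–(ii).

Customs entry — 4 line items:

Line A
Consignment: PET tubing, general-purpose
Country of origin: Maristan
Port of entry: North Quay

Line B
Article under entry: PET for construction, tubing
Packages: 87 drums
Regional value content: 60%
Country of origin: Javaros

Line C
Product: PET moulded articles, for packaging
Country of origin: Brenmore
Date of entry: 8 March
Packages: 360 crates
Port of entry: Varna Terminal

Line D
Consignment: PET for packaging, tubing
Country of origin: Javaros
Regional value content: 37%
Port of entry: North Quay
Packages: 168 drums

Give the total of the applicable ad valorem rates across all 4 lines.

147%

Line A: PET → XII.2; tubing → XII.2.2; general-purpose → XII.2.2.2. Scheduled 37%. No special measure applies. → 37%.
Line B: PET → XII.2; tubing → XII.2.2; for construction → XII.2.2.3. Scheduled 2%. Javaros agreement on XII.2.4.2: XII.2.2.3 not covered; Javaros agreement on XII.2: RVC ≥ 55% → 23% available; preference 23% not lower than 2% → no reduction; anti-dumping (Javaros, XII.2.2): +23%; total 2% + 23% = 25%. → 25%.
Line C: PET → XII.2; moulded articles → XII.2.1; for packaging → XII.2.1.1. Scheduled 28%. No special measure applies. → 28%.
Line D: PET → XII.2; tubing → XII.2.2; for packaging → XII.2.2.1. Scheduled 34%. Javaros agreement on XII.2.4.2: XII.2.2.1 not covered; Javaros agreement on XII.2: RVC < 55%; anti-dumping (Javaros, XII.2.2): +23%; total 34% + 23% = 57%. → 57%.
Sum: 37% + 25% + 28% + 57% = 147%.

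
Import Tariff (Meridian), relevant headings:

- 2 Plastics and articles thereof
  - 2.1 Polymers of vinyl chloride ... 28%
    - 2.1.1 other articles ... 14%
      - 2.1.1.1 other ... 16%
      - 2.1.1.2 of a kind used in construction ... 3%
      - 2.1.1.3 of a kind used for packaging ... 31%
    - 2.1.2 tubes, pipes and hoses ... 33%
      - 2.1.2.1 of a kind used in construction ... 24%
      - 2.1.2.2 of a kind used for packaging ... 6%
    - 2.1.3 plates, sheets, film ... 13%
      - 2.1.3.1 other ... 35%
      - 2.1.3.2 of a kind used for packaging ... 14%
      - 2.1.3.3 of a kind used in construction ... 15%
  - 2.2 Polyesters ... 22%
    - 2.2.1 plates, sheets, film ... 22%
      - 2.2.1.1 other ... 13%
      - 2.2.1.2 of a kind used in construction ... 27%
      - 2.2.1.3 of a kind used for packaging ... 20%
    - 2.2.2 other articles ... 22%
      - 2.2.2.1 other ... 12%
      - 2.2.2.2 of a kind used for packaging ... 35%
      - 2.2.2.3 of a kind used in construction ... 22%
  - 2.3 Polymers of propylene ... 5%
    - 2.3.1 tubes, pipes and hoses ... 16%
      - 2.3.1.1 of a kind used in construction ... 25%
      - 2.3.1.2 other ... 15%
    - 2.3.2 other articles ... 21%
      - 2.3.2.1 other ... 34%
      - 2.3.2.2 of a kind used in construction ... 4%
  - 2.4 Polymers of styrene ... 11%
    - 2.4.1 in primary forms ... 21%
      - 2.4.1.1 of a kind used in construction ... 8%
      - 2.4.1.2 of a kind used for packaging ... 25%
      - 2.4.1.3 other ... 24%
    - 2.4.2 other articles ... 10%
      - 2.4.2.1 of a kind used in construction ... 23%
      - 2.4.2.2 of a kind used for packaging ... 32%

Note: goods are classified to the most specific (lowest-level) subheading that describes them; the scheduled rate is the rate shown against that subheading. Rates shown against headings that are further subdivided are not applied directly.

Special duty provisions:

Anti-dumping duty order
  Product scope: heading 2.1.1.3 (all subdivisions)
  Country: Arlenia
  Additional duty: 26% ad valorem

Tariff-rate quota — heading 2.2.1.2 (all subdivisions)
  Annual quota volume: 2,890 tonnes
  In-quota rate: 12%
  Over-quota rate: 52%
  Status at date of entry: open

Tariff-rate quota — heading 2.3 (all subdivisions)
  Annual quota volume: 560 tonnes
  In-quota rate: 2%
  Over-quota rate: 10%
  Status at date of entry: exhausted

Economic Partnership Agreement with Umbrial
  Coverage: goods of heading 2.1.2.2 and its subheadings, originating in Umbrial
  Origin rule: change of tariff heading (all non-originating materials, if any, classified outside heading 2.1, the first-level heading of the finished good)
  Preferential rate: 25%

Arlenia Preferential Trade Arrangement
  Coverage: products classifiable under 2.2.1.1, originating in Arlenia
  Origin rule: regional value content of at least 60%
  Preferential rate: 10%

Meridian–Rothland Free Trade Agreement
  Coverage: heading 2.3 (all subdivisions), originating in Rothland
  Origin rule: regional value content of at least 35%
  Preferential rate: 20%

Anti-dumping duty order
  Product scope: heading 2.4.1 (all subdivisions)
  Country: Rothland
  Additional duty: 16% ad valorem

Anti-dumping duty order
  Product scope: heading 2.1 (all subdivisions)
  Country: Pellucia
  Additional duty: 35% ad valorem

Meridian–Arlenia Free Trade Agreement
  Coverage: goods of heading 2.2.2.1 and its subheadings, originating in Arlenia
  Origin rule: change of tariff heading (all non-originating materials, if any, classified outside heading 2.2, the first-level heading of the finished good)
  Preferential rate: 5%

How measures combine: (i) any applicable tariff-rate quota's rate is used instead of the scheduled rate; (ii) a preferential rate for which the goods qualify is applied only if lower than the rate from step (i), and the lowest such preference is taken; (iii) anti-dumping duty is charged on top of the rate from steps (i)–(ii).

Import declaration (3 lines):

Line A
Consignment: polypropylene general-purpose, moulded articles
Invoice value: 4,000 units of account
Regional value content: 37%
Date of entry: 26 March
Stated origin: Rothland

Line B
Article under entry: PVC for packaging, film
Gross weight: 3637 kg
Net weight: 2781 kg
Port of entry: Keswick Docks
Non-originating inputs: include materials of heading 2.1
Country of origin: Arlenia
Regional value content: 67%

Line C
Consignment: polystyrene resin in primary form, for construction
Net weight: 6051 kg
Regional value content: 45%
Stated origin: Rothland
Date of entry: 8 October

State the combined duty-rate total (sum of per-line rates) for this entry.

Line A: polypropylene → 2.3; moulded articles → 2.3.2; general-purpose → 2.3.2.1. Scheduled 34%. quota on 2.3 exhausted → over-quota 10%; Rothland agreement on 2.3: RVC ≥ 35% → 20% available; preference 20% not lower than 10% → no reduction. → 10%.
Line B: PVC → 2.1; film → 2.1.3; for packaging → 2.1.3.2. Scheduled 14%. Arlenia agreement on 2.2.1.1: 2.1.3.2 not covered; Arlenia agreement on 2.2.2.1: 2.1.3.2 not covered. → 14%.
Line C: polystyrene → 2.4; resin in primary form → 2.4.1; for construction → 2.4.1.1. Scheduled 8%. Rothland agreement on 2.3: 2.4.1.1 not covered; anti-dumping (Rothland, 2.4.1): +16%; total 8% + 16% = 24%. → 24%.
Sum: 10% + 14% + 24% = 48%.

48%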